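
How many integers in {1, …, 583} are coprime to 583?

520

Factor: 583 = 11 · 53.
φ(583) = (11−1) · (53−1) = 10 · 52 = 520.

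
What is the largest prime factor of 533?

41

533 = 13 · 41
41 is prime.
So 533 = 13 · 41; the largest prime factor is 41.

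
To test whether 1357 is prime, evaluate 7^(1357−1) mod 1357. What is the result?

7^1 ≡ 7 (mod 1357)
7^2 ≡ 7^2 = 49 ≡ 49 (mod 1357)
7^4 ≡ 49^2 = 2401 ≡ 1044 (mod 1357)
7^8 ≡ 1044^2 = 1089936 ≡ 265 (mod 1357)
7^16 ≡ 265^2 = 70225 ≡ 1018 (mod 1357)
7^32 ≡ 1018^2 = 1036324 ≡ 933 (mod 1357)
7^64 ≡ 933^2 = 870489 ≡ 652 (mod 1357)
7^128 ≡ 652^2 = 425104 ≡ 363 (mod 1357)
7^256 ≡ 363^2 = 131769 ≡ 140 (mod 1357)
7^512 ≡ 140^2 = 19600 ≡ 602 (mod 1357)
7^1024 ≡ 602^2 = 362404 ≡ 85 (mod 1357)
1356 = 1024 + 256 + 64 + 8 + 4 in binary powers of 2.
So 7^1356 ≡ 85 · 140 · 652 · 265 · 1044 ≡ 163 (mod 1357).
Since 163 ≠ 1, base 7 is a Fermat witness: 1357 is composite.

163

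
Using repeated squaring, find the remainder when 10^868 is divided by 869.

10^1 ≡ 10 (mod 869)
10^2 ≡ 10^2 = 100 ≡ 100 (mod 869)
10^4 ≡ 100^2 = 10000 ≡ 441 (mod 869)
10^8 ≡ 441^2 = 194481 ≡ 694 (mod 869)
10^16 ≡ 694^2 = 481636 ≡ 210 (mod 869)
10^32 ≡ 210^2 = 44100 ≡ 650 (mod 869)
10^64 ≡ 650^2 = 422500 ≡ 166 (mod 869)
10^128 ≡ 166^2 = 27556 ≡ 617 (mod 869)
10^256 ≡ 617^2 = 380689 ≡ 67 (mod 869)
10^512 ≡ 67^2 = 4489 ≡ 144 (mod 869)
868 = 512 + 256 + 64 + 32 + 4 in binary powers of 2.
So 10^868 ≡ 144 · 67 · 166 · 650 · 441 ≡ 749 (mod 869).
Since 749 ≠ 1, base 10 is a Fermat witness: 869 is composite.

749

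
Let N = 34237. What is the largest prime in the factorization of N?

73

34237 = 7 · 4891
4891 = 67 · 73
73 is prime.
So 34237 = 7 · 67 · 73; the largest prime factor is 73.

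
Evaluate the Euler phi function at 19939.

19656

Factor: 19939 = 127 · 157.
φ(19939) = (127−1) · (157−1) = 126 · 156 = 19656.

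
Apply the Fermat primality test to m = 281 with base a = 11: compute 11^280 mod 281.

1

11^1 ≡ 11 (mod 281)
11^2 ≡ 11^2 = 121 ≡ 121 (mod 281)
11^4 ≡ 121^2 = 14641 ≡ 29 (mod 281)
11^8 ≡ 29^2 = 841 ≡ 279 (mod 281)
11^16 ≡ 279^2 = 77841 ≡ 4 (mod 281)
11^32 ≡ 4^2 = 16 ≡ 16 (mod 281)
11^64 ≡ 16^2 = 256 ≡ 256 (mod 281)
11^128 ≡ 256^2 = 65536 ≡ 63 (mod 281)
11^256 ≡ 63^2 = 3969 ≡ 35 (mod 281)
280 = 256 + 16 + 8 in binary powers of 2.
So 11^280 ≡ 35 · 4 · 279 ≡ 1 (mod 281).
Since the result is 1, base 11 gives no evidence that 281 is composite.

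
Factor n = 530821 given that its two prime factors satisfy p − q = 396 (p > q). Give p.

953

Since p = q + 396, we have 530821 = q(q + 396), so q² + 396q − 530821 = 0.
Discriminant: 396² + 4·530821 = 156816 + 2123284 = 2280100; √2280100 = 1510.
q = (−396 + 1510)/2 = 557, and p = q + 396 = 953.
Check: 557 · 953 = 530821.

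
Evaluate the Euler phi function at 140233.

Factor: 140233 = 17 · 73 · 113.
φ(140233) = (17−1) · (73−1) · (113−1) = 16 · 72 · 112 = 129024.

129024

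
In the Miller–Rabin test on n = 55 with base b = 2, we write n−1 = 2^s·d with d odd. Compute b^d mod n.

55 − 1 = 54 = 2^1 · 27, so d = 27.
2^1 ≡ 2 (mod 55)
2^2 ≡ 2^2 = 4 ≡ 4 (mod 55)
2^4 ≡ 4^2 = 16 ≡ 16 (mod 55)
2^8 ≡ 16^2 = 256 ≡ 36 (mod 55)
2^16 ≡ 36^2 = 1296 ≡ 31 (mod 55)
27 = 16 + 8 + 2 + 1 in binary powers of 2.
So 2^27 ≡ 31 · 36 · 4 · 2 ≡ 18 (mod 55).
Squaring chain: 18; never reaches −1, so base 2 is a Miller–Rabin witness that 55 is composite.

18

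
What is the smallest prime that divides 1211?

7

1211 is odd.
Digit sum 5, not divisible by 3.
Ends in 1: not divisible by 5.
7: 1211 = 7·173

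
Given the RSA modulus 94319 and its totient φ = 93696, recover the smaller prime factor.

φ(n) = (p−1)(q−1) = n − (p+q) + 1, so p + q = 94319 − 93696 + 1 = 624.
p and q are the roots of t² − 624t + 94319 = 0.
Discriminant: 624² − 4·94319 = 389376 − 377276 = 12100; √12100 = 110.
q = (624 − 110)/2 = 257, p = (624 + 110)/2 = 367.
Check: 257 · 367 = 94319.

257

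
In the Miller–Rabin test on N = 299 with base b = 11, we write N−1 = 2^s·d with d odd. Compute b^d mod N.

267

299 − 1 = 298 = 2^1 · 149, so d = 149.
11^1 ≡ 11 (mod 299)
11^2 ≡ 11^2 = 121 ≡ 121 (mod 299)
11^4 ≡ 121^2 = 14641 ≡ 289 (mod 299)
11^8 ≡ 289^2 = 83521 ≡ 100 (mod 299)
11^16 ≡ 100^2 = 10000 ≡ 133 (mod 299)
11^32 ≡ 133^2 = 17689 ≡ 48 (mod 299)
11^64 ≡ 48^2 = 2304 ≡ 211 (mod 299)
11^128 ≡ 211^2 = 44521 ≡ 269 (mod 299)
149 = 128 + 16 + 4 + 1 in binary powers of 2.
So 11^149 ≡ 269 · 133 · 289 · 11 ≡ 267 (mod 299).
Squaring chain: 267; never reaches −1, so base 11 is a Miller–Rabin witness that 299 is composite.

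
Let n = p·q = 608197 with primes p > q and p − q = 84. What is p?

823

Since p = q + 84, we have 608197 = q(q + 84), so q² + 84q − 608197 = 0.
Discriminant: 84² + 4·608197 = 7056 + 2432788 = 2439844; √2439844 = 1562.
q = (−84 + 1562)/2 = 739, and p = q + 84 = 823.
Check: 739 · 823 = 608197.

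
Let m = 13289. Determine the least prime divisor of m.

13289 is odd.
Digit sum 23, not divisible by 3.
Ends in 9: not divisible by 5.
7: 13289 = 7·1898 + 3
11: 13289 = 11·1208 + 1
13: 13289 = 13·1022 + 3
17: 13289 = 17·781 + 12
19: 13289 = 19·699 + 8
23: 13289 = 23·577 + 18
29: 13289 = 29·458 + 7
31: 13289 = 31·428 + 21
37: 13289 = 37·359 + 6
41: 13289 = 41·324 + 5
43: 13289 = 43·309 + 2
47: 13289 = 47·282 + 35
53: 13289 = 53·250 + 39
59: 13289 = 59·225 + 14
61: 13289 = 61·217 + 52
67: 13289 = 67·198 + 23
71: 13289 = 71·187 + 12
73: 13289 = 73·182 + 3
79: 13289 = 79·168 + 17
83: 13289 = 83·160 + 9
89: 13289 = 89·149 + 28
97: 13289 = 97·137

97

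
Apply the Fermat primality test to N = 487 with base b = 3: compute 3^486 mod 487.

3^1 ≡ 3 (mod 487)
3^2 ≡ 3^2 = 9 ≡ 9 (mod 487)
3^4 ≡ 9^2 = 81 ≡ 81 (mod 487)
3^8 ≡ 81^2 = 6561 ≡ 230 (mod 487)
3^16 ≡ 230^2 = 52900 ≡ 304 (mod 487)
3^32 ≡ 304^2 = 92416 ≡ 373 (mod 487)
3^64 ≡ 373^2 = 139129 ≡ 334 (mod 487)
3^128 ≡ 334^2 = 111556 ≡ 33 (mod 487)
3^256 ≡ 33^2 = 1089 ≡ 115 (mod 487)
486 = 256 + 128 + 64 + 32 + 4 + 2 in binary powers of 2.
So 3^486 ≡ 115 · 33 · 334 · 373 · 81 · 9 ≡ 1 (mod 487).
Since the result is 1, base 3 gives no evidence that 487 is composite.

1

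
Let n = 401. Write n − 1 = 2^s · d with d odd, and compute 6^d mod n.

401 − 1 = 400 = 2^4 · 25, so d = 25.
6^1 ≡ 6 (mod 401)
6^2 ≡ 6^2 = 36 ≡ 36 (mod 401)
6^4 ≡ 36^2 = 1296 ≡ 93 (mod 401)
6^8 ≡ 93^2 = 8649 ≡ 228 (mod 401)
6^16 ≡ 228^2 = 51984 ≡ 255 (mod 401)
25 = 16 + 8 + 1 in binary powers of 2.
So 6^25 ≡ 255 · 228 · 6 ≡ 371 (mod 401).
Squaring chain: 371 → 98 → 381 → 400; reaches −1, so base 6 does not prove 401 composite.

371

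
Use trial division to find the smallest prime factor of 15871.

59

15871 is odd.
Digit sum 22, not divisible by 3.
Ends in 1: not divisible by 5.
7: 15871 = 7·2267 + 2
11: 15871 = 11·1442 + 9
13: 15871 = 13·1220 + 11
17: 15871 = 17·933 + 10
19: 15871 = 19·835 + 6
23: 15871 = 23·690 + 1
29: 15871 = 29·547 + 8
31: 15871 = 31·511 + 30
37: 15871 = 37·428 + 35
41: 15871 = 41·387 + 4
43: 15871 = 43·369 + 4
47: 15871 = 47·337 + 32
53: 15871 = 53·299 + 24
59: 15871 = 59·269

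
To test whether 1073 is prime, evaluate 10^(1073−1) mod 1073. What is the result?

750

10^1 ≡ 10 (mod 1073)
10^2 ≡ 10^2 = 100 ≡ 100 (mod 1073)
10^4 ≡ 100^2 = 10000 ≡ 343 (mod 1073)
10^8 ≡ 343^2 = 117649 ≡ 692 (mod 1073)
10^16 ≡ 692^2 = 478864 ≡ 306 (mod 1073)
10^32 ≡ 306^2 = 93636 ≡ 285 (mod 1073)
10^64 ≡ 285^2 = 81225 ≡ 750 (mod 1073)
10^128 ≡ 750^2 = 562500 ≡ 248 (mod 1073)
10^256 ≡ 248^2 = 61504 ≡ 343 (mod 1073)
10^512 ≡ 343^2 = 117649 ≡ 692 (mod 1073)
10^1024 ≡ 692^2 = 478864 ≡ 306 (mod 1073)
1072 = 1024 + 32 + 16 in binary powers of 2.
So 10^1072 ≡ 306 · 285 · 306 ≡ 750 (mod 1073).
Since 750 ≠ 1, base 10 is a Fermat witness: 1073 is composite.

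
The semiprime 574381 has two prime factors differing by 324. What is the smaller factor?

613

Since p = q + 324, we have 574381 = q(q + 324), so q² + 324q − 574381 = 0.
Discriminant: 324² + 4·574381 = 104976 + 2297524 = 2402500; √2402500 = 1550.
q = (−324 + 1550)/2 = 613, and p = q + 324 = 937.
Check: 613 · 937 = 574381.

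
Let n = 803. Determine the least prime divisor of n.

803 is odd.
Digit sum 11, not divisible by 3.
Ends in 3: not divisible by 5.
7: 803 = 7·114 + 5
11: 803 = 11·73

11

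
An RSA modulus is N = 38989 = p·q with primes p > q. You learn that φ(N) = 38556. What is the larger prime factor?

307

φ(n) = (p−1)(q−1) = n − (p+q) + 1, so p + q = 38989 − 38556 + 1 = 434.
p and q are the roots of t² − 434t + 38989 = 0.
Discriminant: 434² − 4·38989 = 188356 − 155956 = 32400; √32400 = 180.
q = (434 − 180)/2 = 127, p = (434 + 180)/2 = 307.
Check: 127 · 307 = 38989.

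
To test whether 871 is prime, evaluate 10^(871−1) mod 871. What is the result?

625

10^1 ≡ 10 (mod 871)
10^2 ≡ 10^2 = 100 ≡ 100 (mod 871)
10^4 ≡ 100^2 = 10000 ≡ 419 (mod 871)
10^8 ≡ 419^2 = 175561 ≡ 490 (mod 871)
10^16 ≡ 490^2 = 240100 ≡ 575 (mod 871)
10^32 ≡ 575^2 = 330625 ≡ 516 (mod 871)
10^64 ≡ 516^2 = 266256 ≡ 601 (mod 871)
10^128 ≡ 601^2 = 361201 ≡ 607 (mod 871)
10^256 ≡ 607^2 = 368449 ≡ 16 (mod 871)
10^512 ≡ 16^2 = 256 ≡ 256 (mod 871)
870 = 512 + 256 + 64 + 32 + 4 + 2 in binary powers of 2.
So 10^870 ≡ 256 · 16 · 601 · 516 · 419 · 100 ≡ 625 (mod 871).
Since 625 ≠ 1, base 10 is a Fermat witness: 871 is composite.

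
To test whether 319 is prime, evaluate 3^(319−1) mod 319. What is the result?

3^1 ≡ 3 (mod 319)
3^2 ≡ 3^2 = 9 ≡ 9 (mod 319)
3^4 ≡ 9^2 = 81 ≡ 81 (mod 319)
3^8 ≡ 81^2 = 6561 ≡ 181 (mod 319)
3^16 ≡ 181^2 = 32761 ≡ 223 (mod 319)
3^32 ≡ 223^2 = 49729 ≡ 284 (mod 319)
3^64 ≡ 284^2 = 80656 ≡ 268 (mod 319)
3^128 ≡ 268^2 = 71824 ≡ 49 (mod 319)
3^256 ≡ 49^2 = 2401 ≡ 168 (mod 319)
318 = 256 + 32 + 16 + 8 + 4 + 2 in binary powers of 2.
So 3^318 ≡ 168 · 284 · 223 · 181 · 81 · 9 ≡ 5 (mod 319).
Since 5 ≠ 1, base 3 is a Fermat witness: 319 is composite.

5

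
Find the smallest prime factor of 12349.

12349 is odd.
Digit sum 19, not divisible by 3.
Ends in 9: not divisible by 5.
7: 12349 = 7·1764 + 1
11: 12349 = 11·1122 + 7
13: 12349 = 13·949 + 12
17: 12349 = 17·726 + 7
19: 12349 = 19·649 + 18
23: 12349 = 23·536 + 21
29: 12349 = 29·425 + 24
31: 12349 = 31·398 + 11
37: 12349 = 37·333 + 28
41: 12349 = 41·301 + 8
43: 12349 = 43·287 + 8
47: 12349 = 47·262 + 35
53: 12349 = 53·233

53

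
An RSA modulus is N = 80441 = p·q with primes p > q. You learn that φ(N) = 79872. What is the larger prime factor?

φ(n) = (p−1)(q−1) = n − (p+q) + 1, so p + q = 80441 − 79872 + 1 = 570.
p and q are the roots of t² − 570t + 80441 = 0.
Discriminant: 570² − 4·80441 = 324900 − 321764 = 3136; √3136 = 56.
q = (570 − 56)/2 = 257, p = (570 + 56)/2 = 313.
Check: 257 · 313 = 80441.

313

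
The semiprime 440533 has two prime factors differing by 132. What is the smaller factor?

601

Since p = q + 132, we have 440533 = q(q + 132), so q² + 132q − 440533 = 0.
Discriminant: 132² + 4·440533 = 17424 + 1762132 = 1779556; √1779556 = 1334.
q = (−132 + 1334)/2 = 601, and p = q + 132 = 733.
Check: 601 · 733 = 440533.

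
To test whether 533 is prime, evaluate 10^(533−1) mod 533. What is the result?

510

10^1 ≡ 10 (mod 533)
10^2 ≡ 10^2 = 100 ≡ 100 (mod 533)
10^4 ≡ 100^2 = 10000 ≡ 406 (mod 533)
10^8 ≡ 406^2 = 164836 ≡ 139 (mod 533)
10^16 ≡ 139^2 = 19321 ≡ 133 (mod 533)
10^32 ≡ 133^2 = 17689 ≡ 100 (mod 533)
10^64 ≡ 100^2 = 10000 ≡ 406 (mod 533)
10^128 ≡ 406^2 = 164836 ≡ 139 (mod 533)
10^256 ≡ 139^2 = 19321 ≡ 133 (mod 533)
10^512 ≡ 133^2 = 17689 ≡ 100 (mod 533)
532 = 512 + 16 + 4 in binary powers of 2.
So 10^532 ≡ 100 · 133 · 406 ≡ 510 (mod 533).
Since 510 ≠ 1, base 10 is a Fermat witness: 533 is composite.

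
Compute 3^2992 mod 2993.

1395

3^1 ≡ 3 (mod 2993)
3^2 ≡ 3^2 = 9 ≡ 9 (mod 2993)
3^4 ≡ 9^2 = 81 ≡ 81 (mod 2993)
3^8 ≡ 81^2 = 6561 ≡ 575 (mod 2993)
3^16 ≡ 575^2 = 330625 ≡ 1395 (mod 2993)
3^32 ≡ 1395^2 = 1946025 ≡ 575 (mod 2993)
3^64 ≡ 575^2 = 330625 ≡ 1395 (mod 2993)
3^128 ≡ 1395^2 = 1946025 ≡ 575 (mod 2993)
3^256 ≡ 575^2 = 330625 ≡ 1395 (mod 2993)
3^512 ≡ 1395^2 = 1946025 ≡ 575 (mod 2993)
3^1024 ≡ 575^2 = 330625 ≡ 1395 (mod 2993)
3^2048 ≡ 1395^2 = 1946025 ≡ 575 (mod 2993)
2992 = 2048 + 512 + 256 + 128 + 32 + 16 in binary powers of 2.
So 3^2992 ≡ 575 · 575 · 1395 · 575 · 575 · 1395 ≡ 1395 (mod 2993).
Since 1395 ≠ 1, base 3 is a Fermat witness: 2993 is composite.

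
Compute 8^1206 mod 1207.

1092

8^1 ≡ 8 (mod 1207)
8^2 ≡ 8^2 = 64 ≡ 64 (mod 1207)
8^4 ≡ 64^2 = 4096 ≡ 475 (mod 1207)
8^8 ≡ 475^2 = 225625 ≡ 1123 (mod 1207)
8^16 ≡ 1123^2 = 1261129 ≡ 1021 (mod 1207)
8^32 ≡ 1021^2 = 1042441 ≡ 800 (mod 1207)
8^64 ≡ 800^2 = 640000 ≡ 290 (mod 1207)
8^128 ≡ 290^2 = 84100 ≡ 817 (mod 1207)
8^256 ≡ 817^2 = 667489 ≡ 18 (mod 1207)
8^512 ≡ 18^2 = 324 ≡ 324 (mod 1207)
8^1024 ≡ 324^2 = 104976 ≡ 1174 (mod 1207)
1206 = 1024 + 128 + 32 + 16 + 4 + 2 in binary powers of 2.
So 8^1206 ≡ 1174 · 817 · 800 · 1021 · 475 · 64 ≡ 1092 (mod 1207).
Since 1092 ≠ 1, base 8 is a Fermat witness: 1207 is composite.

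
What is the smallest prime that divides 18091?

18091 is odd.
Digit sum 19, not divisible by 3.
Ends in 1: not divisible by 5.
7: 18091 = 7·2584 + 3
11: 18091 = 11·1644 + 7
13: 18091 = 13·1391 + 8
17: 18091 = 17·1064 + 3
19: 18091 = 19·952 + 3
23: 18091 = 23·786 + 13
29: 18091 = 29·623 + 24
31: 18091 = 31·583 + 18
37: 18091 = 37·488 + 35
41: 18091 = 41·441 + 10
43: 18091 = 43·420 + 31
47: 18091 = 47·384 + 43
53: 18091 = 53·341 + 18
59: 18091 = 59·306 + 37
61: 18091 = 61·296 + 35
67: 18091 = 67·270 + 1
71: 18091 = 71·254 + 57
73: 18091 = 73·247 + 60
79: 18091 = 79·229

79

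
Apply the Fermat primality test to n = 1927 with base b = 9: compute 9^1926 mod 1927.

286

9^1 ≡ 9 (mod 1927)
9^2 ≡ 9^2 = 81 ≡ 81 (mod 1927)
9^4 ≡ 81^2 = 6561 ≡ 780 (mod 1927)
9^8 ≡ 780^2 = 608400 ≡ 1395 (mod 1927)
9^16 ≡ 1395^2 = 1946025 ≡ 1682 (mod 1927)
9^32 ≡ 1682^2 = 2829124 ≡ 288 (mod 1927)
9^64 ≡ 288^2 = 82944 ≡ 83 (mod 1927)
9^128 ≡ 83^2 = 6889 ≡ 1108 (mod 1927)
9^256 ≡ 1108^2 = 1227664 ≡ 165 (mod 1927)
9^512 ≡ 165^2 = 27225 ≡ 247 (mod 1927)
9^1024 ≡ 247^2 = 61009 ≡ 1272 (mod 1927)
1926 = 1024 + 512 + 256 + 128 + 4 + 2 in binary powers of 2.
So 9^1926 ≡ 1272 · 247 · 165 · 1108 · 780 · 81 ≡ 286 (mod 1927).
Since 286 ≠ 1, base 9 is a Fermat witness: 1927 is composite.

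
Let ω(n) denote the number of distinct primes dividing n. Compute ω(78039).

4

78039 = 3^2 · 8671
8671 = 13 · 667
667 = 23 · 29
78039 = 3^2 · 13 · 23 · 29, which has 4 distinct prime factors.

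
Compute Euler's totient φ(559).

Factor: 559 = 13 · 43.
φ(559) = (13−1) · (43−1) = 12 · 42 = 504.

504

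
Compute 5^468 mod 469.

148

5^1 ≡ 5 (mod 469)
5^2 ≡ 5^2 = 25 ≡ 25 (mod 469)
5^4 ≡ 25^2 = 625 ≡ 156 (mod 469)
5^8 ≡ 156^2 = 24336 ≡ 417 (mod 469)
5^16 ≡ 417^2 = 173889 ≡ 359 (mod 469)
5^32 ≡ 359^2 = 128881 ≡ 375 (mod 469)
5^64 ≡ 375^2 = 140625 ≡ 394 (mod 469)
5^128 ≡ 394^2 = 155236 ≡ 466 (mod 469)
5^256 ≡ 466^2 = 217156 ≡ 9 (mod 469)
468 = 256 + 128 + 64 + 16 + 4 in binary powers of 2.
So 5^468 ≡ 9 · 466 · 394 · 359 · 156 ≡ 148 (mod 469).
Since 148 ≠ 1, base 5 is a Fermat witness: 469 is composite.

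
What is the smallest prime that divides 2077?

31

2077 is odd.
Digit sum 16, not divisible by 3.
Ends in 7: not divisible by 5.
7: 2077 = 7·296 + 5
11: 2077 = 11·188 + 9
13: 2077 = 13·159 + 10
17: 2077 = 17·122 + 3
19: 2077 = 19·109 + 6
23: 2077 = 23·90 + 7
29: 2077 = 29·71 + 18
31: 2077 = 31·67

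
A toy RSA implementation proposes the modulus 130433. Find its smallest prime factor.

23

130433 is odd.
Digit sum 14, not divisible by 3.
Ends in 3: not divisible by 5.
7: 130433 = 7·18633 + 2
11: 130433 = 11·11857 + 6
13: 130433 = 13·10033 + 4
17: 130433 = 17·7672 + 9
19: 130433 = 19·6864 + 17
23: 130433 = 23·5671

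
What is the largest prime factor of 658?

658 = 2 · 329
329 = 7 · 47
47 is prime.
So 658 = 2 · 7 · 47; the largest prime factor is 47.

47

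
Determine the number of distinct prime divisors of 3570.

5

3570 = 2 · 1785
1785 = 3 · 595
595 = 5 · 119
119 = 7 · 17
3570 = 2 · 3 · 5 · 7 · 17, which has 5 distinct prime factors.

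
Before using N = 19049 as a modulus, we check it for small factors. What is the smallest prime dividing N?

43

19049 is odd.
Digit sum 23, not divisible by 3.
Ends in 9: not divisible by 5.
7: 19049 = 7·2721 + 2
11: 19049 = 11·1731 + 8
13: 19049 = 13·1465 + 4
17: 19049 = 17·1120 + 9
19: 19049 = 19·1002 + 11
23: 19049 = 23·828 + 5
29: 19049 = 29·656 + 25
31: 19049 = 31·614 + 15
37: 19049 = 37·514 + 31
41: 19049 = 41·464 + 25
43: 19049 = 43·443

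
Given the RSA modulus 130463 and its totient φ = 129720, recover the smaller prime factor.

283

φ(n) = (p−1)(q−1) = n − (p+q) + 1, so p + q = 130463 − 129720 + 1 = 744.
p and q are the roots of t² − 744t + 130463 = 0.
Discriminant: 744² − 4·130463 = 553536 − 521852 = 31684; √31684 = 178.
q = (744 − 178)/2 = 283, p = (744 + 178)/2 = 461.
Check: 283 · 461 = 130463.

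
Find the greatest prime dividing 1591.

1591 = 37 · 43
43 is prime.
So 1591 = 37 · 43; the largest prime factor is 43.

43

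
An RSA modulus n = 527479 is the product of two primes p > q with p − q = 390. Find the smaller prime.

Since p = q + 390, we have 527479 = q(q + 390), so q² + 390q − 527479 = 0.
Discriminant: 390² + 4·527479 = 152100 + 2109916 = 2262016; √2262016 = 1504.
q = (−390 + 1504)/2 = 557, and p = q + 390 = 947.
Check: 557 · 947 = 527479.

557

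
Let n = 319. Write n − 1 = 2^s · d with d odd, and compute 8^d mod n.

205

319 − 1 = 318 = 2^1 · 159, so d = 159.
8^1 ≡ 8 (mod 319)
8^2 ≡ 8^2 = 64 ≡ 64 (mod 319)
8^4 ≡ 64^2 = 4096 ≡ 268 (mod 319)
8^8 ≡ 268^2 = 71824 ≡ 49 (mod 319)
8^16 ≡ 49^2 = 2401 ≡ 168 (mod 319)
8^32 ≡ 168^2 = 28224 ≡ 152 (mod 319)
8^64 ≡ 152^2 = 23104 ≡ 136 (mod 319)
8^128 ≡ 136^2 = 18496 ≡ 313 (mod 319)
159 = 128 + 16 + 8 + 4 + 2 + 1 in binary powers of 2.
So 8^159 ≡ 313 · 168 · 49 · 268 · 64 · 8 ≡ 205 (mod 319).
Squaring chain: 205; never reaches −1, so base 8 is a Miller–Rabin witness that 319 is composite.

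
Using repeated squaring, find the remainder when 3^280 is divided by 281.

3^1 ≡ 3 (mod 281)
3^2 ≡ 3^2 = 9 ≡ 9 (mod 281)
3^4 ≡ 9^2 = 81 ≡ 81 (mod 281)
3^8 ≡ 81^2 = 6561 ≡ 98 (mod 281)
3^16 ≡ 98^2 = 9604 ≡ 50 (mod 281)
3^32 ≡ 50^2 = 2500 ≡ 252 (mod 281)
3^64 ≡ 252^2 = 63504 ≡ 279 (mod 281)
3^128 ≡ 279^2 = 77841 ≡ 4 (mod 281)
3^256 ≡ 4^2 = 16 ≡ 16 (mod 281)
280 = 256 + 16 + 8 in binary powers of 2.
So 3^280 ≡ 16 · 50 · 98 ≡ 1 (mod 281).
Since the result is 1, base 3 gives no evidence that 281 is composite.

1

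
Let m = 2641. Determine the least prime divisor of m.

19

2641 is odd.
Digit sum 13, not divisible by 3.
Ends in 1: not divisible by 5.
7: 2641 = 7·377 + 2
11: 2641 = 11·240 + 1
13: 2641 = 13·203 + 2
17: 2641 = 17·155 + 6
19: 2641 = 19·139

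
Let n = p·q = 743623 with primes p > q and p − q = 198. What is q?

Since p = q + 198, we have 743623 = q(q + 198), so q² + 198q − 743623 = 0.
Discriminant: 198² + 4·743623 = 39204 + 2974492 = 3013696; √3013696 = 1736.
q = (−198 + 1736)/2 = 769, and p = q + 198 = 967.
Check: 769 · 967 = 743623.

769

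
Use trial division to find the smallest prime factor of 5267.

5267 is odd.
Digit sum 20, not divisible by 3.
Ends in 7: not divisible by 5.
7: 5267 = 7·752 + 3
11: 5267 = 11·478 + 9
13: 5267 = 13·405 + 2
17: 5267 = 17·309 + 14
19: 5267 = 19·277 + 4
23: 5267 = 23·229

23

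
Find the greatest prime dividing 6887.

6887 = 71 · 97
97 is prime.
So 6887 = 71 · 97; the largest prime factor is 97.

97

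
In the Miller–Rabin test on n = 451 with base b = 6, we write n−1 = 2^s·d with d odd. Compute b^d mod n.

219

451 − 1 = 450 = 2^1 · 225, so d = 225.
6^1 ≡ 6 (mod 451)
6^2 ≡ 6^2 = 36 ≡ 36 (mod 451)
6^4 ≡ 36^2 = 1296 ≡ 394 (mod 451)
6^8 ≡ 394^2 = 155236 ≡ 92 (mod 451)
6^16 ≡ 92^2 = 8464 ≡ 346 (mod 451)
6^32 ≡ 346^2 = 119716 ≡ 201 (mod 451)
6^64 ≡ 201^2 = 40401 ≡ 262 (mod 451)
6^128 ≡ 262^2 = 68644 ≡ 92 (mod 451)
225 = 128 + 64 + 32 + 1 in binary powers of 2.
So 6^225 ≡ 92 · 262 · 201 · 6 ≡ 219 (mod 451).
Squaring chain: 219; never reaches −1, so base 6 is a Miller–Rabin witness that 451 is composite.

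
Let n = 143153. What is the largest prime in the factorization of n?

143153 = 37 · 3869
3869 = 53 · 73
73 is prime.
So 143153 = 37 · 53 · 73; the largest prime factor is 73.

73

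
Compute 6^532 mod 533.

373

6^1 ≡ 6 (mod 533)
6^2 ≡ 6^2 = 36 ≡ 36 (mod 533)
6^4 ≡ 36^2 = 1296 ≡ 230 (mod 533)
6^8 ≡ 230^2 = 52900 ≡ 133 (mod 533)
6^16 ≡ 133^2 = 17689 ≡ 100 (mod 533)
6^32 ≡ 100^2 = 10000 ≡ 406 (mod 533)
6^64 ≡ 406^2 = 164836 ≡ 139 (mod 533)
6^128 ≡ 139^2 = 19321 ≡ 133 (mod 533)
6^256 ≡ 133^2 = 17689 ≡ 100 (mod 533)
6^512 ≡ 100^2 = 10000 ≡ 406 (mod 533)
532 = 512 + 16 + 4 in binary powers of 2.
So 6^532 ≡ 406 · 100 · 230 ≡ 373 (mod 533).
Since 373 ≠ 1, base 6 is a Fermat witness: 533 is composite.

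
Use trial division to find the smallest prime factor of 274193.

274193 is odd.
Digit sum 26, not divisible by 3.
Ends in 3: not divisible by 5.
7: 274193 = 7·39170 + 3
11: 274193 = 11·24926 + 7
13: 274193 = 13·21091 + 10
17: 274193 = 17·16129

17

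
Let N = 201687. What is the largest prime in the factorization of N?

201687 = 3 · 67229
67229 = 23 · 2923
2923 = 37 · 79
79 is prime.
So 201687 = 3 · 23 · 37 · 79; the largest prime factor is 79.

79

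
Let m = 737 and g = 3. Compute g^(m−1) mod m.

3^1 ≡ 3 (mod 737)
3^2 ≡ 3^2 = 9 ≡ 9 (mod 737)
3^4 ≡ 9^2 = 81 ≡ 81 (mod 737)
3^8 ≡ 81^2 = 6561 ≡ 665 (mod 737)
3^16 ≡ 665^2 = 442225 ≡ 25 (mod 737)
3^32 ≡ 25^2 = 625 ≡ 625 (mod 737)
3^64 ≡ 625^2 = 390625 ≡ 15 (mod 737)
3^128 ≡ 15^2 = 225 ≡ 225 (mod 737)
3^256 ≡ 225^2 = 50625 ≡ 509 (mod 737)
3^512 ≡ 509^2 = 259081 ≡ 394 (mod 737)
736 = 512 + 128 + 64 + 32 in binary powers of 2.
So 3^736 ≡ 394 · 225 · 15 · 625 ≡ 223 (mod 737).
Since 223 ≠ 1, base 3 is a Fermat witness: 737 is composite.

223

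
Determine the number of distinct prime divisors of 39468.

5

39468 = 2^2 · 9867
9867 = 3 · 3289
3289 = 11 · 299
299 = 13 · 23
39468 = 2^2 · 3 · 11 · 13 · 23, which has 5 distinct prime factors.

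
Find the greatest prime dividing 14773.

14773 = 11 · 1343
1343 = 17 · 79
79 is prime.
So 14773 = 11 · 17 · 79; the largest prime factor is 79.

79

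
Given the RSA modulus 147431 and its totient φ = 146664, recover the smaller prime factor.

379

φ(n) = (p−1)(q−1) = n − (p+q) + 1, so p + q = 147431 − 146664 + 1 = 768.
p and q are the roots of t² − 768t + 147431 = 0.
Discriminant: 768² − 4·147431 = 589824 − 589724 = 100; √100 = 10.
q = (768 − 10)/2 = 379, p = (768 + 10)/2 = 389.
Check: 379 · 389 = 147431.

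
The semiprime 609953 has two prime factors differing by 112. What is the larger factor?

Since p = q + 112, we have 609953 = q(q + 112), so q² + 112q − 609953 = 0.
Discriminant: 112² + 4·609953 = 12544 + 2439812 = 2452356; √2452356 = 1566.
q = (−112 + 1566)/2 = 727, and p = q + 112 = 839.
Check: 727 · 839 = 609953.

839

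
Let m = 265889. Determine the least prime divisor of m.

13

265889 is odd.
Digit sum 38, not divisible by 3.
Ends in 9: not divisible by 5.
7: 265889 = 7·37984 + 1
11: 265889 = 11·24171 + 8
13: 265889 = 13·20453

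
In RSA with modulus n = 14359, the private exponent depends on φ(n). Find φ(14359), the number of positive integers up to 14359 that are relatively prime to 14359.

Factor: 14359 = 83 · 173.
φ(14359) = (83−1) · (173−1) = 82 · 172 = 14104.

14104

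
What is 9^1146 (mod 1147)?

9^1 ≡ 9 (mod 1147)
9^2 ≡ 9^2 = 81 ≡ 81 (mod 1147)
9^4 ≡ 81^2 = 6561 ≡ 826 (mod 1147)
9^8 ≡ 826^2 = 682276 ≡ 958 (mod 1147)
9^16 ≡ 958^2 = 917764 ≡ 164 (mod 1147)
9^32 ≡ 164^2 = 26896 ≡ 515 (mod 1147)
9^64 ≡ 515^2 = 265225 ≡ 268 (mod 1147)
9^128 ≡ 268^2 = 71824 ≡ 710 (mod 1147)
9^256 ≡ 710^2 = 504100 ≡ 567 (mod 1147)
9^512 ≡ 567^2 = 321489 ≡ 329 (mod 1147)
9^1024 ≡ 329^2 = 108241 ≡ 423 (mod 1147)
1146 = 1024 + 64 + 32 + 16 + 8 + 2 in binary powers of 2.
So 9^1146 ≡ 423 · 268 · 515 · 164 · 958 · 81 ≡ 1062 (mod 1147).
Since 1062 ≠ 1, base 9 is a Fermat witness: 1147 is composite.

1062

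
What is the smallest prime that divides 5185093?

5185093 is odd.
Digit sum 31, not divisible by 3.
Ends in 3: not divisible by 5.
7: 5185093 = 7·740727 + 4
11: 5185093 = 11·471372 + 1
13: 5185093 = 13·398853 + 4
17: 5185093 = 17·305005 + 8
19: 5185093 = 19·272899 + 12
23: 5185093 = 23·225438 + 19
29: 5185093 = 29·178796 + 9
31: 5185093 = 31·167261 + 2
37: 5185093 = 37·140137 + 24
41: 5185093 = 41·126465 + 28
43: 5185093 = 43·120583 + 24
47: 5185093 = 47·110321 + 6
53: 5185093 = 53·97831 + 50
59: 5185093 = 59·87882 + 55
61: 5185093 = 61·85001 + 32
67: 5185093 = 67·77389 + 30
71: 5185093 = 71·73029 + 34
73: 5185093 = 73·71028 + 49
79: 5185093 = 79·65634 + 7
83: 5185093 = 83·62471

83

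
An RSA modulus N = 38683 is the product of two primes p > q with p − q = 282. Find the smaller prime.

Since p = q + 282, we have 38683 = q(q + 282), so q² + 282q − 38683 = 0.
Discriminant: 282² + 4·38683 = 79524 + 154732 = 234256; √234256 = 484.
q = (−282 + 484)/2 = 101, and p = q + 282 = 383.
Check: 101 · 383 = 38683.

101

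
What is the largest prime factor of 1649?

97

1649 = 17 · 97
97 is prime.
So 1649 = 17 · 97; the largest prime factor is 97.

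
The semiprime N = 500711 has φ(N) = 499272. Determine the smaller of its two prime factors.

φ(n) = (p−1)(q−1) = n − (p+q) + 1, so p + q = 500711 − 499272 + 1 = 1440.
p and q are the roots of t² − 1440t + 500711 = 0.
Discriminant: 1440² − 4·500711 = 2073600 − 2002844 = 70756; √70756 = 266.
q = (1440 − 266)/2 = 587, p = (1440 + 266)/2 = 853.
Check: 587 · 853 = 500711.

587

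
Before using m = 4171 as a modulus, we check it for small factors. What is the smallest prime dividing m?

43

4171 is odd.
Digit sum 13, not divisible by 3.
Ends in 1: not divisible by 5.
7: 4171 = 7·595 + 6
11: 4171 = 11·379 + 2
13: 4171 = 13·320 + 11
17: 4171 = 17·245 + 6
19: 4171 = 19·219 + 10
23: 4171 = 23·181 + 8
29: 4171 = 29·143 + 24
31: 4171 = 31·134 + 17
37: 4171 = 37·112 + 27
41: 4171 = 41·101 + 30
43: 4171 = 43·97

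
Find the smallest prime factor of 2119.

13

2119 is odd.
Digit sum 13, not divisible by 3.
Ends in 9: not divisible by 5.
7: 2119 = 7·302 + 5
11: 2119 = 11·192 + 7
13: 2119 = 13·163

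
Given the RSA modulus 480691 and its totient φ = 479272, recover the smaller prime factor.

φ(n) = (p−1)(q−1) = n − (p+q) + 1, so p + q = 480691 − 479272 + 1 = 1420.
p and q are the roots of t² − 1420t + 480691 = 0.
Discriminant: 1420² − 4·480691 = 2016400 − 1922764 = 93636; √93636 = 306.
q = (1420 − 306)/2 = 557, p = (1420 + 306)/2 = 863.
Check: 557 · 863 = 480691.

557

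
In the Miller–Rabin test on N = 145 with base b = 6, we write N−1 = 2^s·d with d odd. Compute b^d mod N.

51

145 − 1 = 144 = 2^4 · 9, so d = 9.
6^1 ≡ 6 (mod 145)
6^2 ≡ 6^2 = 36 ≡ 36 (mod 145)
6^4 ≡ 36^2 = 1296 ≡ 136 (mod 145)
6^8 ≡ 136^2 = 18496 ≡ 81 (mod 145)
9 = 8 + 1 in binary powers of 2.
So 6^9 ≡ 81 · 6 ≡ 51 (mod 145).
Squaring chain: 51 → 136 → 81 → 36; never reaches −1, so base 6 is a Miller–Rabin witness that 145 is composite.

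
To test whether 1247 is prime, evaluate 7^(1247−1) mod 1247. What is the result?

552

7^1 ≡ 7 (mod 1247)
7^2 ≡ 7^2 = 49 ≡ 49 (mod 1247)
7^4 ≡ 49^2 = 2401 ≡ 1154 (mod 1247)
7^8 ≡ 1154^2 = 1331716 ≡ 1167 (mod 1247)
7^16 ≡ 1167^2 = 1361889 ≡ 165 (mod 1247)
7^32 ≡ 165^2 = 27225 ≡ 1038 (mod 1247)
7^64 ≡ 1038^2 = 1077444 ≡ 36 (mod 1247)
7^128 ≡ 36^2 = 1296 ≡ 49 (mod 1247)
7^256 ≡ 49^2 = 2401 ≡ 1154 (mod 1247)
7^512 ≡ 1154^2 = 1331716 ≡ 1167 (mod 1247)
7^1024 ≡ 1167^2 = 1361889 ≡ 165 (mod 1247)
1246 = 1024 + 128 + 64 + 16 + 8 + 4 + 2 in binary powers of 2.
So 7^1246 ≡ 165 · 49 · 36 · 165 · 1167 · 1154 · 49 ≡ 552 (mod 1247).
Since 552 ≠ 1, base 7 is a Fermat witness: 1247 is composite.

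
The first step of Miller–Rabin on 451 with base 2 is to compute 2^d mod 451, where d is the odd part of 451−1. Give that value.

451 − 1 = 450 = 2^1 · 225, so d = 225.
2^1 ≡ 2 (mod 451)
2^2 ≡ 2^2 = 4 ≡ 4 (mod 451)
2^4 ≡ 4^2 = 16 ≡ 16 (mod 451)
2^8 ≡ 16^2 = 256 ≡ 256 (mod 451)
2^16 ≡ 256^2 = 65536 ≡ 141 (mod 451)
2^32 ≡ 141^2 = 19881 ≡ 37 (mod 451)
2^64 ≡ 37^2 = 1369 ≡ 16 (mod 451)
2^128 ≡ 16^2 = 256 ≡ 256 (mod 451)
225 = 128 + 64 + 32 + 1 in binary powers of 2.
So 2^225 ≡ 256 · 16 · 37 · 2 ≡ 32 (mod 451).
Squaring chain: 32; never reaches −1, so base 2 is a Miller–Rabin witness that 451 is composite.

32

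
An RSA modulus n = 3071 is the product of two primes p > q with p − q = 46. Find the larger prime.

Since p = q + 46, we have 3071 = q(q + 46), so q² + 46q − 3071 = 0.
Discriminant: 46² + 4·3071 = 2116 + 12284 = 14400; √14400 = 120.
q = (−46 + 120)/2 = 37, and p = q + 46 = 83.
Check: 37 · 83 = 3071.

83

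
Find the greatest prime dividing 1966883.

59

1966883 = 17 · 115699
115699 = 37 · 3127
3127 = 53 · 59
59 is prime.
So 1966883 = 17 · 37 · 53 · 59; the largest prime factor is 59.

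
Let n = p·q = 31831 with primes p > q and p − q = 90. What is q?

139

Since p = q + 90, we have 31831 = q(q + 90), so q² + 90q − 31831 = 0.
Discriminant: 90² + 4·31831 = 8100 + 127324 = 135424; √135424 = 368.
q = (−90 + 368)/2 = 139, and p = q + 90 = 229.
Check: 139 · 229 = 31831.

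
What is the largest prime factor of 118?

118 = 2 · 59
59 is prime.
So 118 = 2 · 59; the largest prime factor is 59.

59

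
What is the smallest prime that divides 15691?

15691 is odd.
Digit sum 22, not divisible by 3.
Ends in 1: not divisible by 5.
7: 15691 = 7·2241 + 4
11: 15691 = 11·1426 + 5
13: 15691 = 13·1207

13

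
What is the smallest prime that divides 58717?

71

58717 is odd.
Digit sum 28, not divisible by 3.
Ends in 7: not divisible by 5.
7: 58717 = 7·8388 + 1
11: 58717 = 11·5337 + 10
13: 58717 = 13·4516 + 9
17: 58717 = 17·3453 + 16
19: 58717 = 19·3090 + 7
23: 58717 = 23·2552 + 21
29: 58717 = 29·2024 + 21
31: 58717 = 31·1894 + 3
37: 58717 = 37·1586 + 35
41: 58717 = 41·1432 + 5
43: 58717 = 43·1365 + 22
47: 58717 = 47·1249 + 14
53: 58717 = 53·1107 + 46
59: 58717 = 59·995 + 12
61: 58717 = 61·962 + 35
67: 58717 = 67·876 + 25
71: 58717 = 71·827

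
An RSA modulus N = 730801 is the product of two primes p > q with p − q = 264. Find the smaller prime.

733

Since p = q + 264, we have 730801 = q(q + 264), so q² + 264q − 730801 = 0.
Discriminant: 264² + 4·730801 = 69696 + 2923204 = 2992900; √2992900 = 1730.
q = (−264 + 1730)/2 = 733, and p = q + 264 = 997.
Check: 733 · 997 = 730801.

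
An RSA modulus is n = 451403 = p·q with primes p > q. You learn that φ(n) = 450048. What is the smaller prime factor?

587

φ(n) = (p−1)(q−1) = n − (p+q) + 1, so p + q = 451403 − 450048 + 1 = 1356.
p and q are the roots of t² − 1356t + 451403 = 0.
Discriminant: 1356² − 4·451403 = 1838736 − 1805612 = 33124; √33124 = 182.
q = (1356 − 182)/2 = 587, p = (1356 + 182)/2 = 769.
Check: 587 · 769 = 451403.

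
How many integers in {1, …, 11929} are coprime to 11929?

11700

Factor: 11929 = 79 · 151.
φ(11929) = (79−1) · (151−1) = 78 · 150 = 11700.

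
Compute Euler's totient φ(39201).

25632

Factor: 39201 = 3 · 73 · 179.
φ(39201) = (3−1) · (73−1) · (179−1) = 2 · 72 · 178 = 25632.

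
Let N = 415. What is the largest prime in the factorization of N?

415 = 5 · 83
83 is prime.
So 415 = 5 · 83; the largest prime factor is 83.

83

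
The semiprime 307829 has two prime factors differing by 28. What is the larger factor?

569

Since p = q + 28, we have 307829 = q(q + 28), so q² + 28q − 307829 = 0.
Discriminant: 28² + 4·307829 = 784 + 1231316 = 1232100; √1232100 = 1110.
q = (−28 + 1110)/2 = 541, and p = q + 28 = 569.
Check: 541 · 569 = 307829.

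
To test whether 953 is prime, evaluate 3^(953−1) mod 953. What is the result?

3^1 ≡ 3 (mod 953)
3^2 ≡ 3^2 = 9 ≡ 9 (mod 953)
3^4 ≡ 9^2 = 81 ≡ 81 (mod 953)
3^8 ≡ 81^2 = 6561 ≡ 843 (mod 953)
3^16 ≡ 843^2 = 710649 ≡ 664 (mod 953)
3^32 ≡ 664^2 = 440896 ≡ 610 (mod 953)
3^64 ≡ 610^2 = 372100 ≡ 430 (mod 953)
3^128 ≡ 430^2 = 184900 ≡ 18 (mod 953)
3^256 ≡ 18^2 = 324 ≡ 324 (mod 953)
3^512 ≡ 324^2 = 104976 ≡ 146 (mod 953)
952 = 512 + 256 + 128 + 32 + 16 + 8 in binary powers of 2.
So 3^952 ≡ 146 · 324 · 18 · 610 · 664 · 843 ≡ 1 (mod 953).
Since the result is 1, base 3 gives no evidence that 953 is composite.

1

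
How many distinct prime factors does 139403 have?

139403 = 11 · 12673
12673 = 19 · 667
667 = 23 · 29
139403 = 11 · 19 · 23 · 29, which has 4 distinct prime factors.

4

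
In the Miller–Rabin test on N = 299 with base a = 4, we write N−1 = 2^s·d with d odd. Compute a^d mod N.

140

299 − 1 = 298 = 2^1 · 149, so d = 149.
4^1 ≡ 4 (mod 299)
4^2 ≡ 4^2 = 16 ≡ 16 (mod 299)
4^4 ≡ 16^2 = 256 ≡ 256 (mod 299)
4^8 ≡ 256^2 = 65536 ≡ 55 (mod 299)
4^16 ≡ 55^2 = 3025 ≡ 35 (mod 299)
4^32 ≡ 35^2 = 1225 ≡ 29 (mod 299)
4^64 ≡ 29^2 = 841 ≡ 243 (mod 299)
4^128 ≡ 243^2 = 59049 ≡ 146 (mod 299)
149 = 128 + 16 + 4 + 1 in binary powers of 2.
So 4^149 ≡ 146 · 35 · 256 · 4 ≡ 140 (mod 299).
Squaring chain: 140; never reaches −1, so base 4 is a Miller–Rabin witness that 299 is composite.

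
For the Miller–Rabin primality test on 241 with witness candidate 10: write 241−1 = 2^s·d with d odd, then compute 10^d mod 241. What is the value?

240

241 − 1 = 240 = 2^4 · 15, so d = 15.
10^1 ≡ 10 (mod 241)
10^2 ≡ 10^2 = 100 ≡ 100 (mod 241)
10^4 ≡ 100^2 = 10000 ≡ 119 (mod 241)
10^8 ≡ 119^2 = 14161 ≡ 183 (mod 241)
15 = 8 + 4 + 2 + 1 in binary powers of 2.
So 10^15 ≡ 183 · 119 · 100 · 10 ≡ 240 (mod 241).
Since 10^d ≡ 240 (mod 241), base 10 does not prove 241 composite.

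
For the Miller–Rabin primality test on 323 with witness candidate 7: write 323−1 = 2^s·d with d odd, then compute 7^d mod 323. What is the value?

323 − 1 = 322 = 2^1 · 161, so d = 161.
7^1 ≡ 7 (mod 323)
7^2 ≡ 7^2 = 49 ≡ 49 (mod 323)
7^4 ≡ 49^2 = 2401 ≡ 140 (mod 323)
7^8 ≡ 140^2 = 19600 ≡ 220 (mod 323)
7^16 ≡ 220^2 = 48400 ≡ 273 (mod 323)
7^32 ≡ 273^2 = 74529 ≡ 239 (mod 323)
7^64 ≡ 239^2 = 57121 ≡ 273 (mod 323)
7^128 ≡ 273^2 = 74529 ≡ 239 (mod 323)
161 = 128 + 32 + 1 in binary powers of 2.
So 7^161 ≡ 239 · 239 · 7 ≡ 296 (mod 323).
Squaring chain: 296; never reaches −1, so base 7 is a Miller–Rabin witness that 323 is composite.

296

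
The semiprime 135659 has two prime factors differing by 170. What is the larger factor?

463

Since p = q + 170, we have 135659 = q(q + 170), so q² + 170q − 135659 = 0.
Discriminant: 170² + 4·135659 = 28900 + 542636 = 571536; √571536 = 756.
q = (−170 + 756)/2 = 293, and p = q + 170 = 463.
Check: 293 · 463 = 135659.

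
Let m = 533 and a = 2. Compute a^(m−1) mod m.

2^1 ≡ 2 (mod 533)
2^2 ≡ 2^2 = 4 ≡ 4 (mod 533)
2^4 ≡ 4^2 = 16 ≡ 16 (mod 533)
2^8 ≡ 16^2 = 256 ≡ 256 (mod 533)
2^16 ≡ 256^2 = 65536 ≡ 510 (mod 533)
2^32 ≡ 510^2 = 260100 ≡ 529 (mod 533)
2^64 ≡ 529^2 = 279841 ≡ 16 (mod 533)
2^128 ≡ 16^2 = 256 ≡ 256 (mod 533)
2^256 ≡ 256^2 = 65536 ≡ 510 (mod 533)
2^512 ≡ 510^2 = 260100 ≡ 529 (mod 533)
532 = 512 + 16 + 4 in binary powers of 2.
So 2^532 ≡ 529 · 510 · 16 ≡ 406 (mod 533).
Since 406 ≠ 1, base 2 is a Fermat witness: 533 is composite.

406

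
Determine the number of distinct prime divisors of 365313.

5

365313 = 3 · 121771
121771 = 13 · 9367
9367 = 17 · 551
551 = 19 · 29
365313 = 3 · 13 · 17 · 19 · 29, which has 5 distinct prime factors.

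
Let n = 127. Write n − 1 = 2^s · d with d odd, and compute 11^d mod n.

127 − 1 = 126 = 2^1 · 63, so d = 63.
11^1 ≡ 11 (mod 127)
11^2 ≡ 11^2 = 121 ≡ 121 (mod 127)
11^4 ≡ 121^2 = 14641 ≡ 36 (mod 127)
11^8 ≡ 36^2 = 1296 ≡ 26 (mod 127)
11^16 ≡ 26^2 = 676 ≡ 41 (mod 127)
11^32 ≡ 41^2 = 1681 ≡ 30 (mod 127)
63 = 32 + 16 + 8 + 4 + 2 + 1 in binary powers of 2.
So 11^63 ≡ 30 · 41 · 26 · 36 · 121 · 11 ≡ 1 (mod 127).
Since 11^d ≡ 1 (mod 127), base 11 does not prove 127 composite.

1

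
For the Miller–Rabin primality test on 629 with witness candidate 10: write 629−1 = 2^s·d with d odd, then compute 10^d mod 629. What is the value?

232

629 − 1 = 628 = 2^2 · 157, so d = 157.
10^1 ≡ 10 (mod 629)
10^2 ≡ 10^2 = 100 ≡ 100 (mod 629)
10^4 ≡ 100^2 = 10000 ≡ 565 (mod 629)
10^8 ≡ 565^2 = 319225 ≡ 322 (mod 629)
10^16 ≡ 322^2 = 103684 ≡ 528 (mod 629)
10^32 ≡ 528^2 = 278784 ≡ 137 (mod 629)
10^64 ≡ 137^2 = 18769 ≡ 528 (mod 629)
10^128 ≡ 528^2 = 278784 ≡ 137 (mod 629)
157 = 128 + 16 + 8 + 4 + 1 in binary powers of 2.
So 10^157 ≡ 137 · 528 · 322 · 565 · 10 ≡ 232 (mod 629).
Squaring chain: 232 → 359; never reaches −1, so base 10 is a Miller–Rabin witness that 629 is composite.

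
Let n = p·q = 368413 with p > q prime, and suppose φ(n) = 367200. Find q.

φ(n) = (p−1)(q−1) = n − (p+q) + 1, so p + q = 368413 − 367200 + 1 = 1214.
p and q are the roots of t² − 1214t + 368413 = 0.
Discriminant: 1214² − 4·368413 = 1473796 − 1473652 = 144; √144 = 12.
q = (1214 − 12)/2 = 601, p = (1214 + 12)/2 = 613.
Check: 601 · 613 = 368413.

601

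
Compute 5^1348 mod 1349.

54

5^1 ≡ 5 (mod 1349)
5^2 ≡ 5^2 = 25 ≡ 25 (mod 1349)
5^4 ≡ 25^2 = 625 ≡ 625 (mod 1349)
5^8 ≡ 625^2 = 390625 ≡ 764 (mod 1349)
5^16 ≡ 764^2 = 583696 ≡ 928 (mod 1349)
5^32 ≡ 928^2 = 861184 ≡ 522 (mod 1349)
5^64 ≡ 522^2 = 272484 ≡ 1335 (mod 1349)
5^128 ≡ 1335^2 = 1782225 ≡ 196 (mod 1349)
5^256 ≡ 196^2 = 38416 ≡ 644 (mod 1349)
5^512 ≡ 644^2 = 414736 ≡ 593 (mod 1349)
5^1024 ≡ 593^2 = 351649 ≡ 909 (mod 1349)
1348 = 1024 + 256 + 64 + 4 in binary powers of 2.
So 5^1348 ≡ 909 · 644 · 1335 · 625 ≡ 54 (mod 1349).
Since 54 ≠ 1, base 5 is a Fermat witness: 1349 is composite.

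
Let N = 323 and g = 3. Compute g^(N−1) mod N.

3^1 ≡ 3 (mod 323)
3^2 ≡ 3^2 = 9 ≡ 9 (mod 323)
3^4 ≡ 9^2 = 81 ≡ 81 (mod 323)
3^8 ≡ 81^2 = 6561 ≡ 101 (mod 323)
3^16 ≡ 101^2 = 10201 ≡ 188 (mod 323)
3^32 ≡ 188^2 = 35344 ≡ 137 (mod 323)
3^64 ≡ 137^2 = 18769 ≡ 35 (mod 323)
3^128 ≡ 35^2 = 1225 ≡ 256 (mod 323)
3^256 ≡ 256^2 = 65536 ≡ 290 (mod 323)
322 = 256 + 64 + 2 in binary powers of 2.
So 3^322 ≡ 290 · 35 · 9 ≡ 264 (mod 323).
Since 264 ≠ 1, base 3 is a Fermat witness: 323 is composite.

264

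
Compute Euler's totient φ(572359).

Factor: 572359 = 59 · 89 · 109.
φ(572359) = (59−1) · (89−1) · (109−1) = 58 · 88 · 108 = 551232.

551232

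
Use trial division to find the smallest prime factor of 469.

7

469 is odd.
Digit sum 19, not divisible by 3.
Ends in 9: not divisible by 5.
7: 469 = 7·67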